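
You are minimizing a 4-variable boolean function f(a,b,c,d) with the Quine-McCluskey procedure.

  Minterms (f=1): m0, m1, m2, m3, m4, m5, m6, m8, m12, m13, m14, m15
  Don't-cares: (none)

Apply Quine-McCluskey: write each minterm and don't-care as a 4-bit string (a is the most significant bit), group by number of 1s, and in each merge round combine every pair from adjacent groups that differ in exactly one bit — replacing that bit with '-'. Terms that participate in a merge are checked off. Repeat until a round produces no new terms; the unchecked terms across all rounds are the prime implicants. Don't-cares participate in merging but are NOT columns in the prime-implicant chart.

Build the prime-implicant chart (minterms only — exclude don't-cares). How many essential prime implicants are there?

3

size-2^0 implicants → 0000(✓)  0001(✓)  0010(✓)  0011(✓)  0100(✓)  0101(✓)  0110(✓)  1000(✓)  1100(✓)  1101(✓)  1110(✓)  1111(✓)
size-2^1 implicants → -000(✓)  -100(✓)  -101(✓)  -110(✓)  0-00(✓)  0-01(✓)  0-10(✓)  00-0(✓)  00-1(✓)  000-(✓)  001-(✓)  01-0(✓)  010-(✓)  1-00(✓)  11-0(✓)  11-1(✓)  110-(✓)  111-(✓)
size-2^2 implicants → --00  -1-0  -10-  0--0  0-0-  00--  11--
Unchecked terms (primes): --00, -1-0, -10-, 0--0, 0-0-, 00--, 11--
Minterm coverage:
  m0 ⊆ --00,0--0,0-0-,00--
  m1 ⊆ 0-0-,00--
  m2 ⊆ 0--0,00--
  m3 ⊆ 00-- [E]
  m4 ⊆ --00,-1-0,-10-,0--0,0-0-
  m5 ⊆ -10-,0-0-
  m6 ⊆ -1-0,0--0
  m8 ⊆ --00 [E]
  m12 ⊆ --00,-1-0,-10-,11--
  m13 ⊆ -10-,11--
  m14 ⊆ -1-0,11--
  m15 ⊆ 11-- [E]
E = {--00, 00--, 11--}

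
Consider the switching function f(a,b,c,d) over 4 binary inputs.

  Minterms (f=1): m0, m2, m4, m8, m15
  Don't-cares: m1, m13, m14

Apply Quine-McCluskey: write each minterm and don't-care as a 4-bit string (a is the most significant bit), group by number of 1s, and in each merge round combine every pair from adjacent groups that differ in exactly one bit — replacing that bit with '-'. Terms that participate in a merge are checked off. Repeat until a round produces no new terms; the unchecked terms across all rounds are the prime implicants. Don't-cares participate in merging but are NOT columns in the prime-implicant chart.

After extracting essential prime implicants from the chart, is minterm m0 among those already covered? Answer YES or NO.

YES

[col 0] 0000*, 0001*, 0010*, 0100*, 1000*, 1101*, 1110*, 1111*
[col 1] -000, 0-00, 00-0, 000-, 11-1, 111-
Prime implicants: -000, 0-00, 00-0, 000-, 11-1, 111-
PI chart (minterm → PIs covering it):
  0 | -000,0-00,00-0,000-
  2 | 00-0  (sole → essential)
  4 | 0-00  (sole → essential)
  8 | -000  (sole → essential)
  15 | 11-1,111-
Essential prime implicants: -000, 0-00, 00-0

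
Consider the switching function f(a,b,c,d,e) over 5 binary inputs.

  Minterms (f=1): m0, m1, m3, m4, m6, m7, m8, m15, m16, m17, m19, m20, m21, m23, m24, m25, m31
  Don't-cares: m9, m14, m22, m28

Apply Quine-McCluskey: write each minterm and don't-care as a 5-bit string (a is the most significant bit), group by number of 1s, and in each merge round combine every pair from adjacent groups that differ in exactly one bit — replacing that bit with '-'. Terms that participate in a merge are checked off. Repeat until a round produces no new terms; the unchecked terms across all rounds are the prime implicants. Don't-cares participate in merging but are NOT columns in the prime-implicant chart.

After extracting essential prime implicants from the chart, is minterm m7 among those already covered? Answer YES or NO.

Round 0: 00000✓ 00001✓ 00011✓ 00100✓ 00110✓ 00111✓ 01000✓ 01001✓ 01110✓ 01111✓ 10000✓ 10001✓ 10011✓ 10100✓ 10101✓ 10110✓ 10111✓ 11000✓ 11001✓ 11100✓ 11111✓
Round 1: -0000✓ -0001✓ -0011✓ -0100✓ -0110✓ -0111✓ -1000✓ -1001✓ -1111✓ 0-000✓ 0-001✓ 0-110✓ 0-111✓ 00-00✓ 00-11✓ 000-1✓ 0000-✓ 001-0✓ 0011-✓ 0100-✓ 0111-✓ 1-000✓ 1-001✓ 1-100✓ 1-111✓ 10-00✓ 10-01✓ 10-11✓ 100-1✓ 1000-✓ 101-0✓ 101-1✓ 1010-✓ 1011-✓ 11-00✓ 1100-✓
Round 2: --000✓ --001✓ --111 -0-00 -0-11 -00-1 -000-✓ -01-0 -011- -100-✓ 0-00-✓ 0-11- 1--00 1-00-✓ 10--1 10-0- 101--
Round 3: --00-
PIs = {--00-, --111, -0-00, -0-11, -00-1, -01-0, -011-, 0-11-, 1--00, 10--1, 10-0-, 101--}
Coverage chart:
  m0: --00-,-0-00
  m1: --00-,-00-1
  m3: -0-11,-00-1
  m4: -0-00,-01-0
  m6: -01-0,-011-,0-11-
  m7: --111,-0-11,-011-,0-11-
  m8: --00- ←essential
  m15: --111,0-11-
  m16: --00-,-0-00,1--00,10-0-
  m17: --00-,-00-1,10--1,10-0-
  m19: -0-11,-00-1,10--1
  m20: -0-00,-01-0,1--00,10-0-,101--
  m21: 10--1,10-0-,101--
  m23: --111,-0-11,-011-,10--1,101--
  m24: --00-,1--00
  m25: --00- ←essential
  m31: --111 ←essential
Essential: --00-, --111

YES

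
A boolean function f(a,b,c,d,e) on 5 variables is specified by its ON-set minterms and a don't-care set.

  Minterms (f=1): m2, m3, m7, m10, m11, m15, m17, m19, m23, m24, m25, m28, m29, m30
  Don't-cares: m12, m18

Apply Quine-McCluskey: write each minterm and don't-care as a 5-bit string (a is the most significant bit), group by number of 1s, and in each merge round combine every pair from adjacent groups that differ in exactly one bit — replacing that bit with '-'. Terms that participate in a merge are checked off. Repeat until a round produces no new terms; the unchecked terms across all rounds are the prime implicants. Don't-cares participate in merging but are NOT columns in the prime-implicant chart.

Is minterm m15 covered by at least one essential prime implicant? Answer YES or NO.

YES

Round 0: 00010✓ 00011✓ 00111✓ 01010✓ 01011✓ 01100✓ 01111✓ 10001✓ 10010✓ 10011✓ 10111✓ 11000✓ 11001✓ 11100✓ 11101✓ 11110✓
Round 1: -0010✓ -0011✓ -0111✓ -1100 0-010✓ 0-011✓ 0-111✓ 00-11✓ 0001-✓ 01-11✓ 0101-✓ 1-001 10-11✓ 100-1 1001-✓ 11-00✓ 11-01✓ 1100-✓ 111-0 1110-✓
Round 2: -0-11 -001- 0--11 0-01- 11-0-
PIs = {-0-11, -001-, -1100, 0--11, 0-01-, 1-001, 100-1, 11-0-, 111-0}
Coverage chart:
  m2: -001-,0-01-
  m3: -0-11,-001-,0--11,0-01-
  m7: -0-11,0--11
  m10: 0-01- ←essential
  m11: 0--11,0-01-
  m15: 0--11 ←essential
  m17: 1-001,100-1
  m19: -0-11,-001-,100-1
  m23: -0-11 ←essential
  m24: 11-0- ←essential
  m25: 1-001,11-0-
  m28: -1100,11-0-,111-0
  m29: 11-0- ←essential
  m30: 111-0 ←essential
Essential: -0-11, 0--11, 0-01-, 11-0-, 111-0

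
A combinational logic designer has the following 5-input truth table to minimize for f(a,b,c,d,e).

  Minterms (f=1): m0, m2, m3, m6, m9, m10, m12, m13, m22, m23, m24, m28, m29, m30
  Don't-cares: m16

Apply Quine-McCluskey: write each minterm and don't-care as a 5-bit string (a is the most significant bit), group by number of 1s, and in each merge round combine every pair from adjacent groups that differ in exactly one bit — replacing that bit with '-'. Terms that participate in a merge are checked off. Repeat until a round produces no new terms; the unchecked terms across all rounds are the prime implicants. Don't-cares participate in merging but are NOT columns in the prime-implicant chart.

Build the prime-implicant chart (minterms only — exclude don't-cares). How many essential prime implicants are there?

[col 0] 00000*, 00010*, 00011*, 00110*, 01001*, 01010*, 01100*, 01101*, 10000*, 10110*, 10111*, 11000*, 11100*, 11101*, 11110*
[col 1] -0000, -0110, -1100*, -1101*, 0-010, 00-10, 000-0, 0001-, 01-01, 0110-*, 1-000, 1-110, 1011-, 11-00, 111-0, 1110-*
[col 2] -110-
Prime implicants: -0000, -0110, -110-, 0-010, 00-10, 000-0, 0001-, 01-01, 1-000, 1-110, 1011-, 11-00, 111-0
PI chart (minterm → PIs covering it):
  0 | -0000,000-0
  2 | 0-010,00-10,000-0,0001-
  3 | 0001-  (sole → essential)
  6 | -0110,00-10
  9 | 01-01  (sole → essential)
  10 | 0-010  (sole → essential)
  12 | -110-  (sole → essential)
  13 | -110-,01-01
  22 | -0110,1-110,1011-
  23 | 1011-  (sole → essential)
  24 | 1-000,11-00
  28 | -110-,11-00,111-0
  29 | -110-  (sole → essential)
  30 | 1-110,111-0
Essential prime implicants: -110-, 0-010, 0001-, 01-01, 1011-

5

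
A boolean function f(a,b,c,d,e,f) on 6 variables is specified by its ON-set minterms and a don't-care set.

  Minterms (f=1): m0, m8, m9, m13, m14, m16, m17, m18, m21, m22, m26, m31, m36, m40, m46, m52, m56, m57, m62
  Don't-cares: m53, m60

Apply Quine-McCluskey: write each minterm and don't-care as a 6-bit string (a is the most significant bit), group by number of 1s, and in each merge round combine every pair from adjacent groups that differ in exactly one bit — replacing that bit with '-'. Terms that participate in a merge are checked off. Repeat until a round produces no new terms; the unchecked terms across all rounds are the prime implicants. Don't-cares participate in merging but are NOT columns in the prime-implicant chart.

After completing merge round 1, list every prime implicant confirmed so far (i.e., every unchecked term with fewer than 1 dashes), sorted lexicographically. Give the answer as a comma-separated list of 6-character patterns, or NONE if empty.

Round 0: 000000✓ 001000✓ 001001✓ 001101✓ 001110✓ 010000✓ 010001✓ 010010✓ 010101✓ 010110✓ 011010✓ 011111 100100✓ 101000✓ 101110✓ 110100✓ 110101✓ 111000✓ 111001✓ 111100✓ 111110✓
Round 1: -01000 -01110 -10101 0-0000 00-000 001-01 00100- 01-010 010-01 010-10 0100-0 01000- 1-0100 1-1000 1-1110 11-100 11010- 111-00 11100- 1111-0
PIs = {-01000, -01110, -10101, 0-0000, 00-000, 001-01, 00100-, 01-010, 010-01, 010-10, 0100-0, 01000-, 011111, 1-0100, 1-1000, 1-1110, 11-100, 11010-, 111-00, 11100-, 1111-0}

011111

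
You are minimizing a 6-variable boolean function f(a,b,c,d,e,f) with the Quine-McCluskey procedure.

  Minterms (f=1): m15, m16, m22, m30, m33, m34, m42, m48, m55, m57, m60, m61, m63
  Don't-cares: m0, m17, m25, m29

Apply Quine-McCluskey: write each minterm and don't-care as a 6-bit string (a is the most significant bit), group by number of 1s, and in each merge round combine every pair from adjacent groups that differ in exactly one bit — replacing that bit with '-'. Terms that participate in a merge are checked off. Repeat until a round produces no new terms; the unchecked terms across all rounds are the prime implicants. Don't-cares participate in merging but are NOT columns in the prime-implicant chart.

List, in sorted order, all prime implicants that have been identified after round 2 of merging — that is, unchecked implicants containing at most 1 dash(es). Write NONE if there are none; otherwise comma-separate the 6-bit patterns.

-10000, 0-0000, 001111, 01-001, 01-110, 01000-, 10-010, 100001, 11-111, 1111-1, 11110-

Round 0: 000000✓ 001111 010000✓ 010001✓ 010110✓ 011001✓ 011101✓ 011110✓ 100001 100010✓ 101010✓ 110000✓ 110111✓ 111001✓ 111100✓ 111101✓ 111111✓
Round 1: -10000 -11001✓ -11101✓ 0-0000 01-001 01-110 01000- 011-01✓ 10-010 11-111 111-01✓ 1111-1 11110-
Round 2: -11-01
PIs = {-10000, -11-01, 0-0000, 001111, 01-001, 01-110, 01000-, 10-010, 100001, 11-111, 1111-1, 11110-}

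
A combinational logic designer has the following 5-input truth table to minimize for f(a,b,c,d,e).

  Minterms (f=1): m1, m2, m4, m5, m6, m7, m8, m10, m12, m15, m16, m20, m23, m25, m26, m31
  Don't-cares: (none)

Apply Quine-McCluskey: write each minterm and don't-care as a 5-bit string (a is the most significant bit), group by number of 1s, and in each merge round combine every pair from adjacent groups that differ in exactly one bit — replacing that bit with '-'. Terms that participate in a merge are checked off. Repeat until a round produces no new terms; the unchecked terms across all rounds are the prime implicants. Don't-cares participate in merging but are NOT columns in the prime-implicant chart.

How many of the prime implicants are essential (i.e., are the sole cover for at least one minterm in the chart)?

Round 0: 00001✓ 00010✓ 00100✓ 00101✓ 00110✓ 00111✓ 01000✓ 01010✓ 01100✓ 01111✓ 10000✓ 10100✓ 10111✓ 11001 11010✓ 11111✓
Round 1: -0100 -0111✓ -1010 -1111✓ 0-010 0-100 0-111✓ 00-01 00-10 001-0✓ 001-1✓ 0010-✓ 0011-✓ 01-00 010-0 1-111✓ 10-00
Round 2: --111 001--
PIs = {--111, -0100, -1010, 0-010, 0-100, 00-01, 00-10, 001--, 01-00, 010-0, 10-00, 11001}
Coverage chart:
  m1: 00-01 ←essential
  m2: 0-010,00-10
  m4: -0100,0-100,001--
  m5: 00-01,001--
  m6: 00-10,001--
  m7: --111,001--
  m8: 01-00,010-0
  m10: -1010,0-010,010-0
  m12: 0-100,01-00
  m15: --111 ←essential
  m16: 10-00 ←essential
  m20: -0100,10-00
  m23: --111 ←essential
  m25: 11001 ←essential
  m26: -1010 ←essential
  m31: --111 ←essential
Essential: --111, -1010, 00-01, 10-00, 11001

5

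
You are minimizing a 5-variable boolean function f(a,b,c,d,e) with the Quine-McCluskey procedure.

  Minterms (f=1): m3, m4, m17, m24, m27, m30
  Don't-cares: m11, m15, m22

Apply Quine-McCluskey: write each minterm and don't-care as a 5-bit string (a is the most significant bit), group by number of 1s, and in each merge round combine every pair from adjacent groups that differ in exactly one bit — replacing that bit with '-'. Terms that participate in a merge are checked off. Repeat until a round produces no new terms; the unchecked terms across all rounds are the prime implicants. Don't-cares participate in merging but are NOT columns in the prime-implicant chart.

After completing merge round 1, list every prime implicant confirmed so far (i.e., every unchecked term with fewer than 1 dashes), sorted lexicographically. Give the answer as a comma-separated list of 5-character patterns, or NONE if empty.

[col 0] 00011*, 00100, 01011*, 01111*, 10001, 10110*, 11000, 11011*, 11110*
[col 1] -1011, 0-011, 01-11, 1-110
Prime implicants: -1011, 0-011, 00100, 01-11, 1-110, 10001, 11000

00100, 10001, 11000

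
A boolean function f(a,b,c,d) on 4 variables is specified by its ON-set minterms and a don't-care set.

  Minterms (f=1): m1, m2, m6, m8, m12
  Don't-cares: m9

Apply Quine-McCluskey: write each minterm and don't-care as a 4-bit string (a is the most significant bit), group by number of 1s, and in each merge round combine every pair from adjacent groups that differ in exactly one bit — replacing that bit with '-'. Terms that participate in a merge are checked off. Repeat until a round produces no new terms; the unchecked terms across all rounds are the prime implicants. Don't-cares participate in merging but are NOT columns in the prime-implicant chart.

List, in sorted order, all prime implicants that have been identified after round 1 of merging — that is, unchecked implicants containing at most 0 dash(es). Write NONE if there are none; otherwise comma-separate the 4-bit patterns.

NONE

[col 0] 0001*, 0010*, 0110*, 1000*, 1001*, 1100*
[col 1] -001, 0-10, 1-00, 100-
Prime implicants: -001, 0-10, 1-00, 100-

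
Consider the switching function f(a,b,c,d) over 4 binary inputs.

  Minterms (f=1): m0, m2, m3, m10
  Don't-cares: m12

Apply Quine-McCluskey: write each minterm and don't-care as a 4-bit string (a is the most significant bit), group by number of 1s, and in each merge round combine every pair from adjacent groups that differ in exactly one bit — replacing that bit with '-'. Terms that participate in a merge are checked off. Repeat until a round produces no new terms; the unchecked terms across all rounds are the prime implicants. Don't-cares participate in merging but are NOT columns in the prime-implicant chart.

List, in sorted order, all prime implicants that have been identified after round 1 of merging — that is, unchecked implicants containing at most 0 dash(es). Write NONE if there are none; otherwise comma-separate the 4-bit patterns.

1100

[col 0] 0000*, 0010*, 0011*, 1010*, 1100
[col 1] -010, 00-0, 001-
Prime implicants: -010, 00-0, 001-, 1100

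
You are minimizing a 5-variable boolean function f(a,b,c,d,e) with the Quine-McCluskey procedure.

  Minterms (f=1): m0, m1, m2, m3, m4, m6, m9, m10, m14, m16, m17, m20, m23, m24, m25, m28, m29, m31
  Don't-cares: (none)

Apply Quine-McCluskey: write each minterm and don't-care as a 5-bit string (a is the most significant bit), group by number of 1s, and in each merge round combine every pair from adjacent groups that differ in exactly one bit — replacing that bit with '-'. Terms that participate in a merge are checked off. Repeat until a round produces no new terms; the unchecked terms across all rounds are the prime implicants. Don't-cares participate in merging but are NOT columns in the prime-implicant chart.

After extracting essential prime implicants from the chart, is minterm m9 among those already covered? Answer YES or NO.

YES

Round 0: 00000✓ 00001✓ 00010✓ 00011✓ 00100✓ 00110✓ 01001✓ 01010✓ 01110✓ 10000✓ 10001✓ 10100✓ 10111✓ 11000✓ 11001✓ 11100✓ 11101✓ 11111✓
Round 1: -0000✓ -0001✓ -0100✓ -1001✓ 0-001✓ 0-010✓ 0-110✓ 00-00✓ 00-10✓ 000-0✓ 000-1✓ 0000-✓ 0001-✓ 001-0✓ 01-10✓ 1-000✓ 1-001✓ 1-100✓ 1-111 10-00✓ 1000-✓ 11-00✓ 11-01✓ 1100-✓ 111-1 1110-✓
Round 2: --001 -0-00 -000- 0--10 00--0 000-- 1--00 1-00- 11-0-
PIs = {--001, -0-00, -000-, 0--10, 00--0, 000--, 1--00, 1-00-, 1-111, 11-0-, 111-1}
Coverage chart:
  m0: -0-00,-000-,00--0,000--
  m1: --001,-000-,000--
  m2: 0--10,00--0,000--
  m3: 000-- ←essential
  m4: -0-00,00--0
  m6: 0--10,00--0
  m9: --001 ←essential
  m10: 0--10 ←essential
  m14: 0--10 ←essential
  m16: -0-00,-000-,1--00,1-00-
  m17: --001,-000-,1-00-
  m20: -0-00,1--00
  m23: 1-111 ←essential
  m24: 1--00,1-00-,11-0-
  m25: --001,1-00-,11-0-
  m28: 1--00,11-0-
  m29: 11-0-,111-1
  m31: 1-111,111-1
Essential: --001, 0--10, 000--, 1-111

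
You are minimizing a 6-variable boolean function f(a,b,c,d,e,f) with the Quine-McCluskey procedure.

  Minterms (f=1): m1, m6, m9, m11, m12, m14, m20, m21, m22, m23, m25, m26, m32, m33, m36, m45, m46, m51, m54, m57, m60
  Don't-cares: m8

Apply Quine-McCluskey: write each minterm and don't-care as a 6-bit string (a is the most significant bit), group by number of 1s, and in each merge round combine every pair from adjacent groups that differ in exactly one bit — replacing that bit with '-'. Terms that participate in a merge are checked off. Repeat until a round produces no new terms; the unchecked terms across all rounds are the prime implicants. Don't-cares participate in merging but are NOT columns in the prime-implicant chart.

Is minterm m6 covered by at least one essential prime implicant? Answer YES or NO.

size-2^0 implicants → 000001(✓)  000110(✓)  001000(✓)  001001(✓)  001011(✓)  001100(✓)  001110(✓)  010100(✓)  010101(✓)  010110(✓)  010111(✓)  011001(✓)  011010  100000(✓)  100001(✓)  100100(✓)  101101  101110(✓)  110011  110110(✓)  111001(✓)  111100
size-2^1 implicants → -00001  -01110  -10110  -11001  0-0110  0-1001  00-001  00-110  001-00  0010-1  00100-  0011-0  0101-0(✓)  0101-1(✓)  01010-(✓)  01011-(✓)  100-00  10000-
size-2^2 implicants → 0101--
Unchecked terms (primes): -00001, -01110, -10110, -11001, 0-0110, 0-1001, 00-001, 00-110, 001-00, 0010-1, 00100-, 0011-0, 0101--, 011010, 100-00, 10000-, 101101, 110011, 111100
Minterm coverage:
  m1 ⊆ -00001,00-001
  m6 ⊆ 0-0110,00-110
  m9 ⊆ 0-1001,00-001,0010-1,00100-
  m11 ⊆ 0010-1 [E]
  m12 ⊆ 001-00,0011-0
  m14 ⊆ -01110,00-110,0011-0
  m20 ⊆ 0101-- [E]
  m21 ⊆ 0101-- [E]
  m22 ⊆ -10110,0-0110,0101--
  m23 ⊆ 0101-- [E]
  m25 ⊆ -11001,0-1001
  m26 ⊆ 011010 [E]
  m32 ⊆ 100-00,10000-
  m33 ⊆ -00001,10000-
  m36 ⊆ 100-00 [E]
  m45 ⊆ 101101 [E]
  m46 ⊆ -01110 [E]
  m51 ⊆ 110011 [E]
  m54 ⊆ -10110 [E]
  m57 ⊆ -11001 [E]
  m60 ⊆ 111100 [E]
E = {-01110, -10110, -11001, 0010-1, 0101--, 011010, 100-00, 101101, 110011, 111100}

NO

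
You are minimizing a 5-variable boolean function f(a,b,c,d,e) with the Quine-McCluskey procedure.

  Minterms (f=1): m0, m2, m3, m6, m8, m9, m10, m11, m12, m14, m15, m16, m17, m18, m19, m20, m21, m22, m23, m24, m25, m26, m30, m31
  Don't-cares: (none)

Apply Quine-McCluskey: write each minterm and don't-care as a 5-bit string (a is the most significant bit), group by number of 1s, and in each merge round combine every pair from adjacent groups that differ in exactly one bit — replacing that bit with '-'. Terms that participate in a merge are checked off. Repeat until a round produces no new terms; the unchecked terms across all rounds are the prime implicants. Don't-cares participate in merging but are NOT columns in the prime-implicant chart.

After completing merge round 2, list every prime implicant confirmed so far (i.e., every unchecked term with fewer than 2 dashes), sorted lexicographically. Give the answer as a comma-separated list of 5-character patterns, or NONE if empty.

size-2^0 implicants → 00000(✓)  00010(✓)  00011(✓)  00110(✓)  01000(✓)  01001(✓)  01010(✓)  01011(✓)  01100(✓)  01110(✓)  01111(✓)  10000(✓)  10001(✓)  10010(✓)  10011(✓)  10100(✓)  10101(✓)  10110(✓)  10111(✓)  11000(✓)  11001(✓)  11010(✓)  11110(✓)  11111(✓)
size-2^1 implicants → -0000(✓)  -0010(✓)  -0011(✓)  -0110(✓)  -1000(✓)  -1001(✓)  -1010(✓)  -1110(✓)  -1111(✓)  0-000(✓)  0-010(✓)  0-011(✓)  0-110(✓)  00-10(✓)  000-0(✓)  0001-(✓)  01-00(✓)  01-10(✓)  01-11(✓)  010-0(✓)  010-1(✓)  0100-(✓)  0101-(✓)  011-0(✓)  0111-(✓)  1-000(✓)  1-001(✓)  1-010(✓)  1-110(✓)  1-111(✓)  10-00(✓)  10-01(✓)  10-10(✓)  10-11(✓)  100-0(✓)  100-1(✓)  1000-(✓)  1001-(✓)  101-0(✓)  101-1(✓)  1010-(✓)  1011-(✓)  11-10(✓)  110-0(✓)  1100-(✓)  1111-(✓)
size-2^2 implicants → --000(✓)  --010(✓)  --110(✓)  -0-10(✓)  -00-0(✓)  -001-  -1-10(✓)  -10-0(✓)  -100-  -111-  0--10(✓)  0-0-0(✓)  0-01-  01--0  01-1-  010--  1--10(✓)  1-0-0(✓)  1-00-  1-11-  10--0(✓)  10--1(✓)  10-0-(✓)  10-1-(✓)  100--(✓)  101--(✓)
size-2^3 implicants → ---10  --0-0  10---
Unchecked terms (primes): ---10, --0-0, -001-, -100-, -111-, 0-01-, 01--0, 01-1-, 010--, 1-00-, 1-11-, 10---

NONE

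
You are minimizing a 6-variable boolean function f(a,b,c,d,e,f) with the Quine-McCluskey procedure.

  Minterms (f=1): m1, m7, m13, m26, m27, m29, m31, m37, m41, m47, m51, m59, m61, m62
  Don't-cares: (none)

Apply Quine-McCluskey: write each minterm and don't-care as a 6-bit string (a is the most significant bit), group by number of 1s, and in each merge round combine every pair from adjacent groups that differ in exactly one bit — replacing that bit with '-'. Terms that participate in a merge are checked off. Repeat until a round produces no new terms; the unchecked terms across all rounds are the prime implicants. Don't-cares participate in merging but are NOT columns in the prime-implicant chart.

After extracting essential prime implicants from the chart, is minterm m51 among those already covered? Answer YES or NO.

[col 0] 000001, 000111, 001101*, 011010*, 011011*, 011101*, 011111*, 100101, 101001, 101111, 110011*, 111011*, 111101*, 111110
[col 1] -11011, -11101, 0-1101, 011-11, 01101-, 0111-1, 11-011
Prime implicants: -11011, -11101, 0-1101, 000001, 000111, 011-11, 01101-, 0111-1, 100101, 101001, 101111, 11-011, 111110
PI chart (minterm → PIs covering it):
  1 | 000001  (sole → essential)
  7 | 000111  (sole → essential)
  13 | 0-1101  (sole → essential)
  26 | 01101-  (sole → essential)
  27 | -11011,011-11,01101-
  29 | -11101,0-1101,0111-1
  31 | 011-11,0111-1
  37 | 100101  (sole → essential)
  41 | 101001  (sole → essential)
  47 | 101111  (sole → essential)
  51 | 11-011  (sole → essential)
  59 | -11011,11-011
  61 | -11101  (sole → essential)
  62 | 111110  (sole → essential)
Essential prime implicants: -11101, 0-1101, 000001, 000111, 01101-, 100101, 101001, 101111, 11-011, 111110

YES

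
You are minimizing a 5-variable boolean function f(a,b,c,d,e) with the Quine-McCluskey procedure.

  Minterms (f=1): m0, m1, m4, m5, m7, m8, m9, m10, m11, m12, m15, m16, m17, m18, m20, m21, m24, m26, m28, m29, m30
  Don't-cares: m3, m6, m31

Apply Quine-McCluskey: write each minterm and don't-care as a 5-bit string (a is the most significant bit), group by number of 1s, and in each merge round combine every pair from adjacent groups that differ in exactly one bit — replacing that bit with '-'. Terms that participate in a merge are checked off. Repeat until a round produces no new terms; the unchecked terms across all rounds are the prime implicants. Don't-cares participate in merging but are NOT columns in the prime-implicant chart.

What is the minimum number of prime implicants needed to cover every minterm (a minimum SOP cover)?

6

[col 0] 00000*, 00001*, 00011*, 00100*, 00101*, 00110*, 00111*, 01000*, 01001*, 01010*, 01011*, 01100*, 01111*, 10000*, 10001*, 10010*, 10100*, 10101*, 11000*, 11010*, 11100*, 11101*, 11110*, 11111*
[col 1] -0000*, -0001*, -0100*, -0101*, -1000*, -1010*, -1100*, -1111, 0-000*, 0-001*, 0-011*, 0-100*, 0-111*, 00-00*, 00-01*, 00-11*, 000-1*, 0000-*, 001-0*, 001-1*, 0010-*, 0011-*, 01-00*, 01-11*, 010-0*, 010-1*, 0100-*, 0101-*, 1-000*, 1-010*, 1-100*, 1-101*, 10-00*, 10-01*, 100-0*, 1000-*, 1010-*, 11-00*, 11-10*, 110-0*, 111-0*, 111-1*, 1110-*, 1111-*
[col 2] --000*, --100*, -0-00*, -0-01*, -000-*, -010-*, -1-00*, -10-0, 0--00*, 0--11, 0-0-1, 0-00-, 00--1, 00-0-*, 001--, 010--, 1--00*, 1-0-0, 1-10-, 10-0-*, 11--0, 111--
[col 3] ---00, -0-0-
Prime implicants: ---00, -0-0-, -10-0, -1111, 0--11, 0-0-1, 0-00-, 00--1, 001--, 010--, 1-0-0, 1-10-, 11--0, 111--
PI chart (minterm → PIs covering it):
  0 | ---00,-0-0-,0-00-
  1 | -0-0-,0-0-1,0-00-,00--1
  4 | ---00,-0-0-,001--
  5 | -0-0-,00--1,001--
  7 | 0--11,00--1,001--
  8 | ---00,-10-0,0-00-,010--
  9 | 0-0-1,0-00-,010--
  10 | -10-0,010--
  11 | 0--11,0-0-1,010--
  12 | ---00  (sole → essential)
  15 | -1111,0--11
  16 | ---00,-0-0-,1-0-0
  17 | -0-0-  (sole → essential)
  18 | 1-0-0  (sole → essential)
  20 | ---00,-0-0-,1-10-
  21 | -0-0-,1-10-
  24 | ---00,-10-0,1-0-0,11--0
  26 | -10-0,1-0-0,11--0
  28 | ---00,1-10-,11--0,111--
  29 | 1-10-,111--
  30 | 11--0,111--
Essential prime implicants: ---00, -0-0-, 1-0-0
Petrick residual → 0--11, 010--, 111--
Minimum SOP uses 6 PIs: d'e' + b'd' + a'de + a'bc' + ac'e' + abc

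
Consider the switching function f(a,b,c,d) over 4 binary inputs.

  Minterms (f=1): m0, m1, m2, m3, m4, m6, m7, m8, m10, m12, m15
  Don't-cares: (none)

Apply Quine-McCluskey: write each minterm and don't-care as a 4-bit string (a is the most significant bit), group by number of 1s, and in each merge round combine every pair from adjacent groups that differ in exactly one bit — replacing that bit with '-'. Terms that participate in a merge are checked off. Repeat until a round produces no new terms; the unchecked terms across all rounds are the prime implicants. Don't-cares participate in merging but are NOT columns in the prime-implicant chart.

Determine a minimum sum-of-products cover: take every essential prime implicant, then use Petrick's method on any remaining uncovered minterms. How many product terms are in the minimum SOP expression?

[col 0] 0000*, 0001*, 0010*, 0011*, 0100*, 0110*, 0111*, 1000*, 1010*, 1100*, 1111*
[col 1] -000*, -010*, -100*, -111, 0-00*, 0-10*, 0-11*, 00-0*, 00-1*, 000-*, 001-*, 01-0*, 011-*, 1-00*, 10-0*
[col 2] --00, -0-0, 0--0, 0-1-, 00--
Prime implicants: --00, -0-0, -111, 0--0, 0-1-, 00--
PI chart (minterm → PIs covering it):
  0 | --00,-0-0,0--0,00--
  1 | 00--  (sole → essential)
  2 | -0-0,0--0,0-1-,00--
  3 | 0-1-,00--
  4 | --00,0--0
  6 | 0--0,0-1-
  7 | -111,0-1-
  8 | --00,-0-0
  10 | -0-0  (sole → essential)
  12 | --00  (sole → essential)
  15 | -111  (sole → essential)
Essential prime implicants: --00, -0-0, -111, 00--
Petrick residual → 0--0
Minimum SOP uses 5 PIs: c'd' + b'd' + bcd + a'd' + a'b'

5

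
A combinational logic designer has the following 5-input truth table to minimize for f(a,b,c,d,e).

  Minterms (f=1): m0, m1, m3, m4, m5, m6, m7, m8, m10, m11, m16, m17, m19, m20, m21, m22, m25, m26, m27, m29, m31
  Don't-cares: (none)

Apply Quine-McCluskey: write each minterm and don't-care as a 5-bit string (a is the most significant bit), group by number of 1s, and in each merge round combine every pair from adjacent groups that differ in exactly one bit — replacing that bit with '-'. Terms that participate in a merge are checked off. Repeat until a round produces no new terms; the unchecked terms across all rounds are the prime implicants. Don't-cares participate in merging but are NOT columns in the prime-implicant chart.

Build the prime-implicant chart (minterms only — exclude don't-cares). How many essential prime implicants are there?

Round 0: 00000✓ 00001✓ 00011✓ 00100✓ 00101✓ 00110✓ 00111✓ 01000✓ 01010✓ 01011✓ 10000✓ 10001✓ 10011✓ 10100✓ 10101✓ 10110✓ 11001✓ 11010✓ 11011✓ 11101✓ 11111✓
Round 1: -0000✓ -0001✓ -0011✓ -0100✓ -0101✓ -0110✓ -1010✓ -1011✓ 0-000 0-011✓ 00-00✓ 00-01✓ 00-11✓ 000-1✓ 0000-✓ 001-0✓ 001-1✓ 0010-✓ 0011-✓ 010-0 0101-✓ 1-001✓ 1-011✓ 1-101✓ 10-00✓ 10-01✓ 100-1✓ 1000-✓ 101-0✓ 1010-✓ 11-01✓ 11-11✓ 110-1✓ 1101-✓ 111-1✓
Round 2: --011 -0-00✓ -0-01✓ -00-1 -000-✓ -01-0 -010-✓ -101- 00--1 00-0-✓ 001-- 1--01 1-0-1 10-0-✓ 11--1
Round 3: -0-0-
PIs = {--011, -0-0-, -00-1, -01-0, -101-, 0-000, 00--1, 001--, 010-0, 1--01, 1-0-1, 11--1}
Coverage chart:
  m0: -0-0-,0-000
  m1: -0-0-,-00-1,00--1
  m3: --011,-00-1,00--1
  m4: -0-0-,-01-0,001--
  m5: -0-0-,00--1,001--
  m6: -01-0,001--
  m7: 00--1,001--
  m8: 0-000,010-0
  m10: -101-,010-0
  m11: --011,-101-
  m16: -0-0- ←essential
  m17: -0-0-,-00-1,1--01,1-0-1
  m19: --011,-00-1,1-0-1
  m20: -0-0-,-01-0
  m21: -0-0-,1--01
  m22: -01-0 ←essential
  m25: 1--01,1-0-1,11--1
  m26: -101- ←essential
  m27: --011,-101-,1-0-1,11--1
  m29: 1--01,11--1
  m31: 11--1 ←essential
Essential: -0-0-, -01-0, -101-, 11--1

4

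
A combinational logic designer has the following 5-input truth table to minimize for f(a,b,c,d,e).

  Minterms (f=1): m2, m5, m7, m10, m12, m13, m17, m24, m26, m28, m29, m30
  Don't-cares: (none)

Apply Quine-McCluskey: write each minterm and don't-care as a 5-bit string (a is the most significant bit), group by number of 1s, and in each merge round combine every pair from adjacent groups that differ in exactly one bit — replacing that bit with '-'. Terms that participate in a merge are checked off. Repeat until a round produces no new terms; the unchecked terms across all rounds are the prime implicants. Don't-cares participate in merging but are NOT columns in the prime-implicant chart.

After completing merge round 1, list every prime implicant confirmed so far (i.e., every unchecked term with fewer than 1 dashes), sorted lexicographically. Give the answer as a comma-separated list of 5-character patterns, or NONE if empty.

Round 0: 00010✓ 00101✓ 00111✓ 01010✓ 01100✓ 01101✓ 10001 11000✓ 11010✓ 11100✓ 11101✓ 11110✓
Round 1: -1010 -1100✓ -1101✓ 0-010 0-101 001-1 0110-✓ 11-00✓ 11-10✓ 110-0✓ 111-0✓ 1110-✓
Round 2: -110- 11--0
PIs = {-1010, -110-, 0-010, 0-101, 001-1, 10001, 11--0}

10001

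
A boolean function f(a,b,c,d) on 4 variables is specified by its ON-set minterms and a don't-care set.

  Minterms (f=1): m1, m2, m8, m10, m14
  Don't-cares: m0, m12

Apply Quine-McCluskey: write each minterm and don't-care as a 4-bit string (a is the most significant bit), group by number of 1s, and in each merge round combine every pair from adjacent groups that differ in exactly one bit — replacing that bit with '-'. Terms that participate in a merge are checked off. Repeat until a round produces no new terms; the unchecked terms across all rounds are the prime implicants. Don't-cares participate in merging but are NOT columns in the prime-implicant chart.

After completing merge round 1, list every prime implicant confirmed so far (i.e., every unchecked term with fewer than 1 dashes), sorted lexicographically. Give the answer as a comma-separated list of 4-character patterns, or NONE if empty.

[col 0] 0000*, 0001*, 0010*, 1000*, 1010*, 1100*, 1110*
[col 1] -000*, -010*, 00-0*, 000-, 1-00*, 1-10*, 10-0*, 11-0*
[col 2] -0-0, 1--0
Prime implicants: -0-0, 000-, 1--0

NONE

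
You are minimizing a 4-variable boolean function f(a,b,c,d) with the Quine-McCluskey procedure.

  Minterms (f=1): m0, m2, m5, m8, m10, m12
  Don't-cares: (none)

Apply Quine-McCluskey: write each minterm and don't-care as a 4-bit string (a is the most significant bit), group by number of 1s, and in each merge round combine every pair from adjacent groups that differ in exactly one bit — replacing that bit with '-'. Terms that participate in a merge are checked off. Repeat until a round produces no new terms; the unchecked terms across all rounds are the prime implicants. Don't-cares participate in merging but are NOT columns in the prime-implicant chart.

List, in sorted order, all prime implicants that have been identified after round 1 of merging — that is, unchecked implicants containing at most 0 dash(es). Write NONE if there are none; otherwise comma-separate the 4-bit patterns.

[col 0] 0000*, 0010*, 0101, 1000*, 1010*, 1100*
[col 1] -000*, -010*, 00-0*, 1-00, 10-0*
[col 2] -0-0
Prime implicants: -0-0, 0101, 1-00

0101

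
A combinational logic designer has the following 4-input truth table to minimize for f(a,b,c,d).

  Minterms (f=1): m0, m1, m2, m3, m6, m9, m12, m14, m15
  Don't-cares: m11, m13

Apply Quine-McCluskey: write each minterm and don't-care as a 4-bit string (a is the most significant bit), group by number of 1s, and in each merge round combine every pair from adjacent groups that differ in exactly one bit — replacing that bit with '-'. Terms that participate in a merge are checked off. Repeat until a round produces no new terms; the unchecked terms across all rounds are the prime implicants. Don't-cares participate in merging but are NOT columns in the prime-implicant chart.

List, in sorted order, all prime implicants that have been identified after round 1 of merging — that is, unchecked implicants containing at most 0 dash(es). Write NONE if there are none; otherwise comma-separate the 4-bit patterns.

NONE

[col 0] 0000*, 0001*, 0010*, 0011*, 0110*, 1001*, 1011*, 1100*, 1101*, 1110*, 1111*
[col 1] -001*, -011*, -110, 0-10, 00-0*, 00-1*, 000-*, 001-*, 1-01*, 1-11*, 10-1*, 11-0*, 11-1*, 110-*, 111-*
[col 2] -0-1, 00--, 1--1, 11--
Prime implicants: -0-1, -110, 0-10, 00--, 1--1, 11--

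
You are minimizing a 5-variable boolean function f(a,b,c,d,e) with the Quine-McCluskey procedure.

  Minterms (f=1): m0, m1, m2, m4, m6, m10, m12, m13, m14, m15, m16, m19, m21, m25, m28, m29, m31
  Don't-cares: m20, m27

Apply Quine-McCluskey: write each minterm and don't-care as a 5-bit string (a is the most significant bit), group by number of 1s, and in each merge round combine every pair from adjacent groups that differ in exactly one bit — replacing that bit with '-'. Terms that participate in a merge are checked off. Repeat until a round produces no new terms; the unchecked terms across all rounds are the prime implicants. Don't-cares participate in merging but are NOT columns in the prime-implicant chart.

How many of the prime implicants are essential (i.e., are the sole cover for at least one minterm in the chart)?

6

size-2^0 implicants → 00000(✓)  00001(✓)  00010(✓)  00100(✓)  00110(✓)  01010(✓)  01100(✓)  01101(✓)  01110(✓)  01111(✓)  10000(✓)  10011(✓)  10100(✓)  10101(✓)  11001(✓)  11011(✓)  11100(✓)  11101(✓)  11111(✓)
size-2^1 implicants → -0000(✓)  -0100(✓)  -1100(✓)  -1101(✓)  -1111(✓)  0-010(✓)  0-100(✓)  0-110(✓)  00-00(✓)  00-10(✓)  000-0(✓)  0000-  001-0(✓)  01-10(✓)  011-0(✓)  011-1(✓)  0110-(✓)  0111-(✓)  1-011  1-100(✓)  1-101(✓)  10-00(✓)  1010-(✓)  11-01(✓)  11-11(✓)  110-1(✓)  111-1(✓)  1110-(✓)
size-2^2 implicants → --100  -0-00  -11-1  -110-  0--10  0-1-0  00--0  011--  1-10-  11--1
Unchecked terms (primes): --100, -0-00, -11-1, -110-, 0--10, 0-1-0, 00--0, 0000-, 011--, 1-011, 1-10-, 11--1
Minterm coverage:
  m0 ⊆ -0-00,00--0,0000-
  m1 ⊆ 0000- [E]
  m2 ⊆ 0--10,00--0
  m4 ⊆ --100,-0-00,0-1-0,00--0
  m6 ⊆ 0--10,0-1-0,00--0
  m10 ⊆ 0--10 [E]
  m12 ⊆ --100,-110-,0-1-0,011--
  m13 ⊆ -11-1,-110-,011--
  m14 ⊆ 0--10,0-1-0,011--
  m15 ⊆ -11-1,011--
  m16 ⊆ -0-00 [E]
  m19 ⊆ 1-011 [E]
  m21 ⊆ 1-10- [E]
  m25 ⊆ 11--1 [E]
  m28 ⊆ --100,-110-,1-10-
  m29 ⊆ -11-1,-110-,1-10-,11--1
  m31 ⊆ -11-1,11--1
E = {-0-00, 0--10, 0000-, 1-011, 1-10-, 11--1}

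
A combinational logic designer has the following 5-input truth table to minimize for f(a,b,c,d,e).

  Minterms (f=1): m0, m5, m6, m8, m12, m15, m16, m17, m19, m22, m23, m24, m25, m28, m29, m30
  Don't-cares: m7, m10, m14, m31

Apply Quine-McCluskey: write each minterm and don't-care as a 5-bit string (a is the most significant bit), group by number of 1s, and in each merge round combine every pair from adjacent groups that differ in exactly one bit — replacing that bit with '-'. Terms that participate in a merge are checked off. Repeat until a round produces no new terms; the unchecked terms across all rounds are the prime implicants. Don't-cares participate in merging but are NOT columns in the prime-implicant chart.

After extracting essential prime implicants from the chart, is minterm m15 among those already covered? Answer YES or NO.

size-2^0 implicants → 00000(✓)  00101(✓)  00110(✓)  00111(✓)  01000(✓)  01010(✓)  01100(✓)  01110(✓)  01111(✓)  10000(✓)  10001(✓)  10011(✓)  10110(✓)  10111(✓)  11000(✓)  11001(✓)  11100(✓)  11101(✓)  11110(✓)  11111(✓)
size-2^1 implicants → -0000(✓)  -0110(✓)  -0111(✓)  -1000(✓)  -1100(✓)  -1110(✓)  -1111(✓)  0-000(✓)  0-110(✓)  0-111(✓)  001-1  0011-(✓)  01-00(✓)  01-10(✓)  010-0(✓)  011-0(✓)  0111-(✓)  1-000(✓)  1-001(✓)  1-110(✓)  1-111(✓)  10-11  100-1  1000-(✓)  1011-(✓)  11-00(✓)  11-01(✓)  1100-(✓)  111-0(✓)  111-1(✓)  1110-(✓)  1111-(✓)
size-2^2 implicants → --000  --110(✓)  --111(✓)  -011-(✓)  -1-00  -11-0  -111-(✓)  0-11-(✓)  01--0  1-00-  1-11-(✓)  11-0-  111--
size-2^3 implicants → --11-
Unchecked terms (primes): --000, --11-, -1-00, -11-0, 001-1, 01--0, 1-00-, 10-11, 100-1, 11-0-, 111--
Minterm coverage:
  m0 ⊆ --000 [E]
  m5 ⊆ 001-1 [E]
  m6 ⊆ --11- [E]
  m8 ⊆ --000,-1-00,01--0
  m12 ⊆ -1-00,-11-0,01--0
  m15 ⊆ --11- [E]
  m16 ⊆ --000,1-00-
  m17 ⊆ 1-00-,100-1
  m19 ⊆ 10-11,100-1
  m22 ⊆ --11- [E]
  m23 ⊆ --11-,10-11
  m24 ⊆ --000,-1-00,1-00-,11-0-
  m25 ⊆ 1-00-,11-0-
  m28 ⊆ -1-00,-11-0,11-0-,111--
  m29 ⊆ 11-0-,111--
  m30 ⊆ --11-,-11-0,111--
E = {--000, --11-, 001-1}

YES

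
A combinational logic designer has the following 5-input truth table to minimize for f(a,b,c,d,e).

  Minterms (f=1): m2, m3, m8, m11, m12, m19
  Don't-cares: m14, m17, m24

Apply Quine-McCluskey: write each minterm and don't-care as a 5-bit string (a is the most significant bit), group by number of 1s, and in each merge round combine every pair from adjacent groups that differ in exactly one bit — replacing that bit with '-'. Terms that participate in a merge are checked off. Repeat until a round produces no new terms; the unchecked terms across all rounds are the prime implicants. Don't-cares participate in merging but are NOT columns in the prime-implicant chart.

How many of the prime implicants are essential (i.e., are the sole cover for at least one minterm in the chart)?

Round 0: 00010✓ 00011✓ 01000✓ 01011✓ 01100✓ 01110✓ 10001✓ 10011✓ 11000✓
Round 1: -0011 -1000 0-011 0001- 01-00 011-0 100-1
PIs = {-0011, -1000, 0-011, 0001-, 01-00, 011-0, 100-1}
Coverage chart:
  m2: 0001- ←essential
  m3: -0011,0-011,0001-
  m8: -1000,01-00
  m11: 0-011 ←essential
  m12: 01-00,011-0
  m19: -0011,100-1
Essential: 0-011, 0001-

2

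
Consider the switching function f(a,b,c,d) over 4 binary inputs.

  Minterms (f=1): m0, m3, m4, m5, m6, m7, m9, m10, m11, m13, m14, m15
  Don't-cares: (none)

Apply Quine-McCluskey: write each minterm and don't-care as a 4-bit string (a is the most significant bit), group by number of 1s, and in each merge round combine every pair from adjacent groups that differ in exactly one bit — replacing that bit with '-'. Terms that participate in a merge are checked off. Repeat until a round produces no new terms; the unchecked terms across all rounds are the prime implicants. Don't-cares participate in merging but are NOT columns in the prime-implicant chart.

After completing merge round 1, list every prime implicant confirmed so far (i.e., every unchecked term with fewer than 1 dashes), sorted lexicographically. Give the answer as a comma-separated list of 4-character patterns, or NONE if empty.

[col 0] 0000*, 0011*, 0100*, 0101*, 0110*, 0111*, 1001*, 1010*, 1011*, 1101*, 1110*, 1111*
[col 1] -011*, -101*, -110*, -111*, 0-00, 0-11*, 01-0*, 01-1*, 010-*, 011-*, 1-01*, 1-10*, 1-11*, 10-1*, 101-*, 11-1*, 111-*
[col 2] --11, -1-1, -11-, 01--, 1--1, 1-1-
Prime implicants: --11, -1-1, -11-, 0-00, 01--, 1--1, 1-1-

NONE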